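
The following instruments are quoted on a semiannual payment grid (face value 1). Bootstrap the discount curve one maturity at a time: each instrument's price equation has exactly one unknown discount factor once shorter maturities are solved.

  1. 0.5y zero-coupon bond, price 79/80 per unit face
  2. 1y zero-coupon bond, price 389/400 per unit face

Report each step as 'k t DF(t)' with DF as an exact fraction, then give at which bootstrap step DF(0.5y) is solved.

1 1/2 79/80
2 1 389/400
DF(0.5y) is solved at step 1

step 1 [0.5y] zero: DF = P = 79/80 ≈ 0.987500
step 2 [1y] zero: DF = P = 389/400 ≈ 0.972500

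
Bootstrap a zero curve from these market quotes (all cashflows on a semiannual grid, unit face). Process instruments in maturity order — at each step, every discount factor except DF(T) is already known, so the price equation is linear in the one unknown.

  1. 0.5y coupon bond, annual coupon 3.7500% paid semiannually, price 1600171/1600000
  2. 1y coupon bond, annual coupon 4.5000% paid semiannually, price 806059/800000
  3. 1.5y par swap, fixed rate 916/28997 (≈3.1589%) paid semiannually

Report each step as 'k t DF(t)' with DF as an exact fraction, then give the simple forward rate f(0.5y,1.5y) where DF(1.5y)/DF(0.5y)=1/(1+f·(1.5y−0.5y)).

step 1 [0.5y] bond c/2=3/160: DF=(1600171/1600000 − 3/160·(0))/(1+3/160) = 9817/10000 ≈ 0.981700
step 2 [1y] bond c/2=9/400: DF=(806059/800000 − 9/400·(0.981700))/(1+9/400) = 4819/5000 ≈ 0.963800
step 3 [1.5y] swap r/2=458/28997: DF=(1 − 458/28997·(0.981700+0.963800))/(1+458/28997) = 4771/5000 ≈ 0.954200

1 1/2 9817/10000
2 1 4819/5000
3 3/2 4771/5000
f(0.5y,1.5y) = ((9817/10000)/(4771/5000) − 1)/(1) = 275/9542 ≈ 2.8820%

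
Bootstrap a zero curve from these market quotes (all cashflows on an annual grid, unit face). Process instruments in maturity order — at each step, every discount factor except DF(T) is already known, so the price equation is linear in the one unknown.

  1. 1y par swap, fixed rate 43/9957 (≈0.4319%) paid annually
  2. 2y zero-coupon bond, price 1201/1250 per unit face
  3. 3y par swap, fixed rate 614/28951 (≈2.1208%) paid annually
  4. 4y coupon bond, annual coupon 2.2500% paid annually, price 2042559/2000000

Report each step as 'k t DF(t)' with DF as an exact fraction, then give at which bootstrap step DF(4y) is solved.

1 1 9957/10000
2 2 1201/1250
3 3 4693/5000
4 4 9351/10000
DF(4y) is solved at step 4

step 1 [1y] swap r/1=43/9957: DF=(1 − 43/9957·(0))/(1+43/9957) = 9957/10000 ≈ 0.995700
step 2 [2y] zero: DF = P = 1201/1250 ≈ 0.960800
step 3 [3y] swap r/1=614/28951: DF=(1 − 614/28951·(0.995700+0.960800))/(1+614/28951) = 4693/5000 ≈ 0.938600
step 4 [4y] bond c/1=9/400: DF=(2042559/2000000 − 9/400·(0.995700+0.960800+0.938600))/(1+9/400) = 9351/10000 ≈ 0.935100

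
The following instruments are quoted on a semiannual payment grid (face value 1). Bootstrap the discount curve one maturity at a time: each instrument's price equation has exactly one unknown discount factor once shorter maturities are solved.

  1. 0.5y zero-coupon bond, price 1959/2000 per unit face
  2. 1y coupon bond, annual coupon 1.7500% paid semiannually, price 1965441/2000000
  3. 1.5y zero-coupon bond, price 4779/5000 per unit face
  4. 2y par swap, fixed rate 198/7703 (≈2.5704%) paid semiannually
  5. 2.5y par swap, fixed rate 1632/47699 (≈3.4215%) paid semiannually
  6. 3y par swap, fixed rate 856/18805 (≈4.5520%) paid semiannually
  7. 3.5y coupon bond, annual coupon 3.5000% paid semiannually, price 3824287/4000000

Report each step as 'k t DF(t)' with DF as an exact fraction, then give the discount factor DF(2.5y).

step 1 [0.5y] zero: DF = P = 1959/2000 ≈ 0.979500
step 2 [1y] bond c/2=7/800: DF=(1965441/2000000 − 7/800·(0.979500))/(1+7/800) = 9657/10000 ≈ 0.965700
step 3 [1.5y] zero: DF = P = 4779/5000 ≈ 0.955800
step 4 [2y] swap r/2=99/7703: DF=(1 − 99/7703·(0.979500+0.965700+0.955800))/(1+99/7703) = 1901/2000 ≈ 0.950500
step 5 [2.5y] swap r/2=816/47699: DF=(1 − 816/47699·(0.979500+0.965700+0.955800+0.950500))/(1+816/47699) = 574/625 ≈ 0.918400
step 6 [3y] swap r/2=428/18805: DF=(1 − 428/18805·(0.979500+0.965700+0.955800+0.950500+0.918400))/(1+428/18805) = 2179/2500 ≈ 0.871600
step 7 [3.5y] bond c/2=7/400: DF=(3824287/4000000 − 7/400·(0.979500+0.965700+0.955800+0.950500+0.918400+0.871600))/(1+7/400) = 4213/5000 ≈ 0.842600

1 1/2 1959/2000
2 1 9657/10000
3 3/2 4779/5000
4 2 1901/2000
5 5/2 574/625
6 3 2179/2500
7 7/2 4213/5000
DF(2.5y) = 574/625 ≈ 0.918400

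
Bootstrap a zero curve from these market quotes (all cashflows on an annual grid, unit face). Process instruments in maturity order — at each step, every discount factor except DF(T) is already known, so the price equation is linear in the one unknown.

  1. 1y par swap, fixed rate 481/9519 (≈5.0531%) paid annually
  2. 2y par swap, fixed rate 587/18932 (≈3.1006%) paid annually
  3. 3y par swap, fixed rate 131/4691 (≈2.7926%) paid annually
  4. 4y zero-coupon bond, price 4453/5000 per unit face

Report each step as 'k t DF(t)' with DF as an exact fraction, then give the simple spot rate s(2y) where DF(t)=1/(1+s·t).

1 1 9519/10000
2 2 9413/10000
3 3 4607/5000
4 4 4453/5000
s(2y) = (1/(9413/10000) − 1)/(2) = 587/18826 ≈ 3.1180%

step 1 [1y] swap r/1=481/9519: DF=(1 − 481/9519·(0))/(1+481/9519) = 9519/10000 ≈ 0.951900
step 2 [2y] swap r/1=587/18932: DF=(1 − 587/18932·(0.951900))/(1+587/18932) = 9413/10000 ≈ 0.941300
step 3 [3y] swap r/1=131/4691: DF=(1 − 131/4691·(0.951900+0.941300))/(1+131/4691) = 4607/5000 ≈ 0.921400
step 4 [4y] zero: DF = P = 4453/5000 ≈ 0.890600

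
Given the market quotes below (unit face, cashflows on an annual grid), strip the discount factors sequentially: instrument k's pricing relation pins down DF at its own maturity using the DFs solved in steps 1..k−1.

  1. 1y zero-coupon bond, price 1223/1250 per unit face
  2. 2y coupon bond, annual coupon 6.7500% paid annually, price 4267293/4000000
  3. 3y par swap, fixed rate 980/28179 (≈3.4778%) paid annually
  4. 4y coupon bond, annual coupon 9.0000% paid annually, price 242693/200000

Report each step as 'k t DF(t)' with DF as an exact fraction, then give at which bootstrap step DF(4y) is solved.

step 1 [1y] zero: DF = P = 1223/1250 ≈ 0.978400
step 2 [2y] bond c/1=27/400: DF=(4267293/4000000 − 27/400·(0.978400))/(1+27/400) = 15/16 ≈ 0.937500
step 3 [3y] swap r/1=980/28179: DF=(1 − 980/28179·(0.978400+0.937500))/(1+980/28179) = 451/500 ≈ 0.902000
step 4 [4y] bond c/1=9/100: DF=(242693/200000 − 9/100·(0.978400+0.937500+0.902000))/(1+9/100) = 4403/5000 ≈ 0.880600

1 1 1223/1250
2 2 15/16
3 3 451/500
4 4 4403/5000
DF(4y) is solved at step 4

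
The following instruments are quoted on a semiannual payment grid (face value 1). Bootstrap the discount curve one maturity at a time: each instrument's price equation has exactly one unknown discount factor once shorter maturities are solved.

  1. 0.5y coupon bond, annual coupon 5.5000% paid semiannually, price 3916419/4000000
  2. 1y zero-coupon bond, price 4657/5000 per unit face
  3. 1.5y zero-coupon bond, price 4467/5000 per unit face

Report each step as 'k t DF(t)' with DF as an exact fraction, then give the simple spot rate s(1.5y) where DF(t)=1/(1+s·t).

step 1 [0.5y] bond c/2=11/400: DF=(3916419/4000000 − 11/400·(0))/(1+11/400) = 9529/10000 ≈ 0.952900
step 2 [1y] zero: DF = P = 4657/5000 ≈ 0.931400
step 3 [1.5y] zero: DF = P = 4467/5000 ≈ 0.893400

1 1/2 9529/10000
2 1 4657/5000
3 3/2 4467/5000
s(1.5y) = (1/(4467/5000) − 1)/(3/2) = 1066/13401 ≈ 7.9546%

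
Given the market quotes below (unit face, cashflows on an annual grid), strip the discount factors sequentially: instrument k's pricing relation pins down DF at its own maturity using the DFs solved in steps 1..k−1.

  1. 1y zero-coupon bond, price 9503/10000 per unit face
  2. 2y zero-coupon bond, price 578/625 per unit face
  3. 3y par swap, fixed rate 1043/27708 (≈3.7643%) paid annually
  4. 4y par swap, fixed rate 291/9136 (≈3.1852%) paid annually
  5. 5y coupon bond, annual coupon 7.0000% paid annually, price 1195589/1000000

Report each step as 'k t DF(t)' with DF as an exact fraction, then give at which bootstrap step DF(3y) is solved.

step 1 [1y] zero: DF = P = 9503/10000 ≈ 0.950300
step 2 [2y] zero: DF = P = 578/625 ≈ 0.924800
step 3 [3y] swap r/1=1043/27708: DF=(1 − 1043/27708·(0.950300+0.924800))/(1+1043/27708) = 8957/10000 ≈ 0.895700
step 4 [4y] swap r/1=291/9136: DF=(1 − 291/9136·(0.950300+0.924800+0.895700))/(1+291/9136) = 2209/2500 ≈ 0.883600
step 5 [5y] bond c/1=7/100: DF=(1195589/1000000 − 7/100·(0.950300+0.924800+0.895700+0.883600))/(1+7/100) = 8783/10000 ≈ 0.878300

1 1 9503/10000
2 2 578/625
3 3 8957/10000
4 4 2209/2500
5 5 8783/10000
DF(3y) is solved at step 3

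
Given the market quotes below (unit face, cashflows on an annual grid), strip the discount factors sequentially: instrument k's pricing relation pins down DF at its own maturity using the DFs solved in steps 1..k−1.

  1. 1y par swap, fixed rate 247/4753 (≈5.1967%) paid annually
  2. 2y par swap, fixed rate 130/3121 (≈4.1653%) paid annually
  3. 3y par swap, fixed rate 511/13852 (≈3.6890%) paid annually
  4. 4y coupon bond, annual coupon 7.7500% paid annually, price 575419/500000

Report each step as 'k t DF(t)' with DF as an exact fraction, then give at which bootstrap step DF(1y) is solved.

step 1 [1y] swap r/1=247/4753: DF=(1 − 247/4753·(0))/(1+247/4753) = 4753/5000 ≈ 0.950600
step 2 [2y] swap r/1=130/3121: DF=(1 − 130/3121·(0.950600))/(1+130/3121) = 461/500 ≈ 0.922000
step 3 [3y] swap r/1=511/13852: DF=(1 − 511/13852·(0.950600+0.922000))/(1+511/13852) = 4489/5000 ≈ 0.897800
step 4 [4y] bond c/1=31/400: DF=(575419/500000 − 31/400·(0.950600+0.922000+0.897800))/(1+31/400) = 543/625 ≈ 0.868800

1 1 4753/5000
2 2 461/500
3 3 4489/5000
4 4 543/625
DF(1y) is solved at step 1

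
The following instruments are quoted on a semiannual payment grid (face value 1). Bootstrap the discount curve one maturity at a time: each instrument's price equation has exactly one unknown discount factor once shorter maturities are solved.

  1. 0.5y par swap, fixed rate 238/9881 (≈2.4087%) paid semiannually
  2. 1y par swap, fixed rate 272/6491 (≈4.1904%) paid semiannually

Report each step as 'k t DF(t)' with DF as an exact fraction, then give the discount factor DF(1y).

step 1 [0.5y] swap r/2=119/9881: DF=(1 − 119/9881·(0))/(1+119/9881) = 9881/10000 ≈ 0.988100
step 2 [1y] swap r/2=136/6491: DF=(1 − 136/6491·(0.988100))/(1+136/6491) = 1199/1250 ≈ 0.959200

1 1/2 9881/10000
2 1 1199/1250
DF(1y) = 1199/1250 ≈ 0.959200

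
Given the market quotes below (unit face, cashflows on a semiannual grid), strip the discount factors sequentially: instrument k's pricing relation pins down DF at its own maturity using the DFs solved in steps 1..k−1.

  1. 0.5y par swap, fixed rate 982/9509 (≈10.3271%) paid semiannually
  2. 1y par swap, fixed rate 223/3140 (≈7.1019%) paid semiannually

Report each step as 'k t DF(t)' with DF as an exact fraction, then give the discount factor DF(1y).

1 1/2 9509/10000
2 1 9331/10000
DF(1y) = 9331/10000 ≈ 0.933100

step 1 [0.5y] swap r/2=491/9509: DF=(1 − 491/9509·(0))/(1+491/9509) = 9509/10000 ≈ 0.950900
step 2 [1y] swap r/2=223/6280: DF=(1 − 223/6280·(0.950900))/(1+223/6280) = 9331/10000 ≈ 0.933100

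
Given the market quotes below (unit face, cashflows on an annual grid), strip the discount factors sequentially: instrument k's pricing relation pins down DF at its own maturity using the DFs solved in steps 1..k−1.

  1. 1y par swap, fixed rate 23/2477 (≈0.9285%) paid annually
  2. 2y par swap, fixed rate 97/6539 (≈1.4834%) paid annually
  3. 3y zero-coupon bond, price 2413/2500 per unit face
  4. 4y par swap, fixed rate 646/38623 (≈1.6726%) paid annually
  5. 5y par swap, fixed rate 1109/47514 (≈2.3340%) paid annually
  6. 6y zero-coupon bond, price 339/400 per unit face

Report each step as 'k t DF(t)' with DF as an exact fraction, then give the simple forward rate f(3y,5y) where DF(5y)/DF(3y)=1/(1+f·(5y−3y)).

step 1 [1y] swap r/1=23/2477: DF=(1 − 23/2477·(0))/(1+23/2477) = 2477/2500 ≈ 0.990800
step 2 [2y] swap r/1=97/6539: DF=(1 − 97/6539·(0.990800))/(1+97/6539) = 9709/10000 ≈ 0.970900
step 3 [3y] zero: DF = P = 2413/2500 ≈ 0.965200
step 4 [4y] swap r/1=646/38623: DF=(1 − 646/38623·(0.990800+0.970900+0.965200))/(1+646/38623) = 4677/5000 ≈ 0.935400
step 5 [5y] swap r/1=1109/47514: DF=(1 − 1109/47514·(0.990800+0.970900+0.965200+0.935400))/(1+1109/47514) = 8891/10000 ≈ 0.889100
step 6 [6y] zero: DF = P = 339/400 ≈ 0.847500

1 1 2477/2500
2 2 9709/10000
3 3 2413/2500
4 4 4677/5000
5 5 8891/10000
6 6 339/400
f(3y,5y) = ((2413/2500)/(8891/10000) − 1)/(2) = 761/17782 ≈ 4.2796%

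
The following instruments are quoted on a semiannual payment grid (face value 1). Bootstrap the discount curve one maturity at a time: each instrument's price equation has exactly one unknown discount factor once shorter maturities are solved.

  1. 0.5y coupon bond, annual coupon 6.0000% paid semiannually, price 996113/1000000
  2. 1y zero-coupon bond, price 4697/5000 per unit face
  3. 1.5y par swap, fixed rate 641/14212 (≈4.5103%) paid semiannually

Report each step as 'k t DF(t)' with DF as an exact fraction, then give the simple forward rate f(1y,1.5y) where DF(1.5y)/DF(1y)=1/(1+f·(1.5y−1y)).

step 1 [0.5y] bond c/2=3/100: DF=(996113/1000000 − 3/100·(0))/(1+3/100) = 9671/10000 ≈ 0.967100
step 2 [1y] zero: DF = P = 4697/5000 ≈ 0.939400
step 3 [1.5y] swap r/2=641/28424: DF=(1 − 641/28424·(0.967100+0.939400))/(1+641/28424) = 9359/10000 ≈ 0.935900

1 1/2 9671/10000
2 1 4697/5000
3 3/2 9359/10000
f(1y,1.5y) = ((4697/5000)/(9359/10000) − 1)/(1/2) = 10/1337 ≈ 0.7479%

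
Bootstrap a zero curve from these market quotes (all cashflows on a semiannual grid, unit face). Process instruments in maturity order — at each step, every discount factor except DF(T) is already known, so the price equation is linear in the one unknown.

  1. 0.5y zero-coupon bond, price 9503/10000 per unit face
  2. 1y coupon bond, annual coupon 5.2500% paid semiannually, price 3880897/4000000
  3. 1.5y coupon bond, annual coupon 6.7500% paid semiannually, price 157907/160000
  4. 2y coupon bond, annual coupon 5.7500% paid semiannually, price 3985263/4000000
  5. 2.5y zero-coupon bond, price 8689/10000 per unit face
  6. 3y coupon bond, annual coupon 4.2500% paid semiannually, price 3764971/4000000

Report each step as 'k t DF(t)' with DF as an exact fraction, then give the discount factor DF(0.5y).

1 1/2 9503/10000
2 1 9211/10000
3 3/2 1117/1250
4 2 557/625
5 5/2 8689/10000
6 3 331/400
DF(0.5y) = 9503/10000 ≈ 0.950300

step 1 [0.5y] zero: DF = P = 9503/10000 ≈ 0.950300
step 2 [1y] bond c/2=21/800: DF=(3880897/4000000 − 21/800·(0.950300))/(1+21/800) = 9211/10000 ≈ 0.921100
step 3 [1.5y] bond c/2=27/800: DF=(157907/160000 − 27/800·(0.950300+0.921100))/(1+27/800) = 1117/1250 ≈ 0.893600
step 4 [2y] bond c/2=23/800: DF=(3985263/4000000 − 23/800·(0.950300+0.921100+0.893600))/(1+23/800) = 557/625 ≈ 0.891200
step 5 [2.5y] zero: DF = P = 8689/10000 ≈ 0.868900
step 6 [3y] bond c/2=17/800: DF=(3764971/4000000 − 17/800·(0.950300+0.921100+0.893600+0.891200+0.868900))/(1+17/800) = 331/400 ≈ 0.827500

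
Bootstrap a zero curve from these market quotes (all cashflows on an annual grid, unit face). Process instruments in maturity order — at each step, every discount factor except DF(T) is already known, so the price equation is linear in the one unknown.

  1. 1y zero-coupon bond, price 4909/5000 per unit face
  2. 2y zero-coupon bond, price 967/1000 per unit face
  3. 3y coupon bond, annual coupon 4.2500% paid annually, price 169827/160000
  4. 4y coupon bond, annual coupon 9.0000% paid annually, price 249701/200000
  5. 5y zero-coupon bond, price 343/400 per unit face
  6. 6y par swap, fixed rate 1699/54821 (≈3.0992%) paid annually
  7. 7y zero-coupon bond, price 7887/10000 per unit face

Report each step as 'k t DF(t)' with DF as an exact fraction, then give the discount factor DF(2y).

step 1 [1y] zero: DF = P = 4909/5000 ≈ 0.981800
step 2 [2y] zero: DF = P = 967/1000 ≈ 0.967000
step 3 [3y] bond c/1=17/400: DF=(169827/160000 − 17/400·(0.981800+0.967000))/(1+17/400) = 9387/10000 ≈ 0.938700
step 4 [4y] bond c/1=9/100: DF=(249701/200000 − 9/100·(0.981800+0.967000+0.938700))/(1+9/100) = 907/1000 ≈ 0.907000
step 5 [5y] zero: DF = P = 343/400 ≈ 0.857500
step 6 [6y] swap r/1=1699/54821: DF=(1 − 1699/54821·(0.981800+0.967000+0.938700+0.907000+0.857500))/(1+1699/54821) = 8301/10000 ≈ 0.830100
step 7 [7y] zero: DF = P = 7887/10000 ≈ 0.788700

1 1 4909/5000
2 2 967/1000
3 3 9387/10000
4 4 907/1000
5 5 343/400
6 6 8301/10000
7 7 7887/10000
DF(2y) = 967/1000 ≈ 0.967000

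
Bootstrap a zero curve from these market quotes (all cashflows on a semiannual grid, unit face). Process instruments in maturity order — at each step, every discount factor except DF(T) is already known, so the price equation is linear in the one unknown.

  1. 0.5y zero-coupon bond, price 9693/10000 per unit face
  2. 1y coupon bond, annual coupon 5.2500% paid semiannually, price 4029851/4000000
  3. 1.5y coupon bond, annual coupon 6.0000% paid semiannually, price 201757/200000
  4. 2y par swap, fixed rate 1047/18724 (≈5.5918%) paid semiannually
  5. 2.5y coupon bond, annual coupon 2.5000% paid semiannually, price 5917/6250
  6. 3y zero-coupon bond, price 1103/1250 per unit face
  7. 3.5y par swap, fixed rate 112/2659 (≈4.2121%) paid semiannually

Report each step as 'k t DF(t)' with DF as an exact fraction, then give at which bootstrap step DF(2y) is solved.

step 1 [0.5y] zero: DF = P = 9693/10000 ≈ 0.969300
step 2 [1y] bond c/2=21/800: DF=(4029851/4000000 − 21/800·(0.969300))/(1+21/800) = 9569/10000 ≈ 0.956900
step 3 [1.5y] bond c/2=3/100: DF=(201757/200000 − 3/100·(0.969300+0.956900))/(1+3/100) = 9233/10000 ≈ 0.923300
step 4 [2y] swap r/2=1047/37448: DF=(1 − 1047/37448·(0.969300+0.956900+0.923300))/(1+1047/37448) = 8953/10000 ≈ 0.895300
step 5 [2.5y] bond c/2=1/80: DF=(5917/6250 − 1/80·(0.969300+0.956900+0.923300+0.895300))/(1+1/80) = 1111/1250 ≈ 0.888800
step 6 [3y] zero: DF = P = 1103/1250 ≈ 0.882400
step 7 [3.5y] swap r/2=56/2659: DF=(1 − 56/2659·(0.969300+0.956900+0.923300+0.895300+0.888800+0.882400))/(1+56/2659) = 541/625 ≈ 0.865600

1 1/2 9693/10000
2 1 9569/10000
3 3/2 9233/10000
4 2 8953/10000
5 5/2 1111/1250
6 3 1103/1250
7 7/2 541/625
DF(2y) is solved at step 4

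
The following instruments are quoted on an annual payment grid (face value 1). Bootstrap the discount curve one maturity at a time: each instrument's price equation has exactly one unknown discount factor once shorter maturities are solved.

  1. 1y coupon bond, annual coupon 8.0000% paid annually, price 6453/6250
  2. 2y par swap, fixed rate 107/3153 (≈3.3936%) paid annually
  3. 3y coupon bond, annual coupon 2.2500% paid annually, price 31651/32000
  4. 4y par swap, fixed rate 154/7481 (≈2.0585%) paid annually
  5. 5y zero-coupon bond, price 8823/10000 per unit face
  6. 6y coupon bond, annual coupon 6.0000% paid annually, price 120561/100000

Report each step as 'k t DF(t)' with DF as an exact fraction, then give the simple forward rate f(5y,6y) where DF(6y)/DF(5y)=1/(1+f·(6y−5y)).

step 1 [1y] bond c/1=2/25: DF=(6453/6250 − 2/25·(0))/(1+2/25) = 239/250 ≈ 0.956000
step 2 [2y] swap r/1=107/3153: DF=(1 − 107/3153·(0.956000))/(1+107/3153) = 4679/5000 ≈ 0.935800
step 3 [3y] bond c/1=9/400: DF=(31651/32000 − 9/400·(0.956000+0.935800))/(1+9/400) = 9257/10000 ≈ 0.925700
step 4 [4y] swap r/1=154/7481: DF=(1 − 154/7481·(0.956000+0.935800+0.925700))/(1+154/7481) = 923/1000 ≈ 0.923000
step 5 [5y] zero: DF = P = 8823/10000 ≈ 0.882300
step 6 [6y] bond c/1=3/50: DF=(120561/100000 − 3/50·(0.956000+0.935800+0.925700+0.923000+0.882300))/(1+3/50) = 8757/10000 ≈ 0.875700

1 1 239/250
2 2 4679/5000
3 3 9257/10000
4 4 923/1000
5 5 8823/10000
6 6 8757/10000
f(5y,6y) = ((8823/10000)/(8757/10000) − 1)/(1) = 22/2919 ≈ 0.7537%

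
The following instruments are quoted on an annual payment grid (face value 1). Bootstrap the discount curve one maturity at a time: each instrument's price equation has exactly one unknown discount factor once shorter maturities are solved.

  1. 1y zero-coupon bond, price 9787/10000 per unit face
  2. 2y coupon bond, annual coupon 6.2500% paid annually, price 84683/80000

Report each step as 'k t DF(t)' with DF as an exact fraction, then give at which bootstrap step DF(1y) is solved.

step 1 [1y] zero: DF = P = 9787/10000 ≈ 0.978700
step 2 [2y] bond c/1=1/16: DF=(84683/80000 − 1/16·(0.978700))/(1+1/16) = 9387/10000 ≈ 0.938700

1 1 9787/10000
2 2 9387/10000
DF(1y) is solved at step 1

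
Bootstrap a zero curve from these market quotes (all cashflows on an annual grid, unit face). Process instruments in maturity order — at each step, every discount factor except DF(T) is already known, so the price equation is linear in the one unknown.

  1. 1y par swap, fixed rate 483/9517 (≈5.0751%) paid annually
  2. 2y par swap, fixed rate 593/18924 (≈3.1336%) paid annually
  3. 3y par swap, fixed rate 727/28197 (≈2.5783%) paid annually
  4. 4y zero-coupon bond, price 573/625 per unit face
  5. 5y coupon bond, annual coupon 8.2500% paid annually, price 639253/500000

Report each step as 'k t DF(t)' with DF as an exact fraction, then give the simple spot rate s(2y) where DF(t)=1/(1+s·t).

1 1 9517/10000
2 2 9407/10000
3 3 9273/10000
4 4 573/625
5 5 8963/10000
s(2y) = (1/(9407/10000) − 1)/(2) = 593/18814 ≈ 3.1519%

step 1 [1y] swap r/1=483/9517: DF=(1 − 483/9517·(0))/(1+483/9517) = 9517/10000 ≈ 0.951700
step 2 [2y] swap r/1=593/18924: DF=(1 − 593/18924·(0.951700))/(1+593/18924) = 9407/10000 ≈ 0.940700
step 3 [3y] swap r/1=727/28197: DF=(1 − 727/28197·(0.951700+0.940700))/(1+727/28197) = 9273/10000 ≈ 0.927300
step 4 [4y] zero: DF = P = 573/625 ≈ 0.916800
step 5 [5y] bond c/1=33/400: DF=(639253/500000 − 33/400·(0.951700+0.940700+0.927300+0.916800))/(1+33/400) = 8963/10000 ≈ 0.896300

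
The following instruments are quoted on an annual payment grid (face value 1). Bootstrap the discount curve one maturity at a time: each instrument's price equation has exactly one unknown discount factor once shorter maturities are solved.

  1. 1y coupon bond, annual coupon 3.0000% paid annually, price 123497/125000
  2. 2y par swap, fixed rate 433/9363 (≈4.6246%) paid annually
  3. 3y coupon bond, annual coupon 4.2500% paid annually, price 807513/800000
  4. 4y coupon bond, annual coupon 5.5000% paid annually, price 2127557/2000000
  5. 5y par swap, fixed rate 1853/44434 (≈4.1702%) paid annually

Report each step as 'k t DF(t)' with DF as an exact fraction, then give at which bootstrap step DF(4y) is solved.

1 1 1199/1250
2 2 4567/5000
3 3 8919/10000
4 4 4321/5000
5 5 8147/10000
DF(4y) is solved at step 4

step 1 [1y] bond c/1=3/100: DF=(123497/125000 − 3/100·(0))/(1+3/100) = 1199/1250 ≈ 0.959200
step 2 [2y] swap r/1=433/9363: DF=(1 − 433/9363·(0.959200))/(1+433/9363) = 4567/5000 ≈ 0.913400
step 3 [3y] bond c/1=17/400: DF=(807513/800000 − 17/400·(0.959200+0.913400))/(1+17/400) = 8919/10000 ≈ 0.891900
step 4 [4y] bond c/1=11/200: DF=(2127557/2000000 − 11/200·(0.959200+0.913400+0.891900))/(1+11/200) = 4321/5000 ≈ 0.864200
step 5 [5y] swap r/1=1853/44434: DF=(1 − 1853/44434·(0.959200+0.913400+0.891900+0.864200))/(1+1853/44434) = 8147/10000 ≈ 0.814700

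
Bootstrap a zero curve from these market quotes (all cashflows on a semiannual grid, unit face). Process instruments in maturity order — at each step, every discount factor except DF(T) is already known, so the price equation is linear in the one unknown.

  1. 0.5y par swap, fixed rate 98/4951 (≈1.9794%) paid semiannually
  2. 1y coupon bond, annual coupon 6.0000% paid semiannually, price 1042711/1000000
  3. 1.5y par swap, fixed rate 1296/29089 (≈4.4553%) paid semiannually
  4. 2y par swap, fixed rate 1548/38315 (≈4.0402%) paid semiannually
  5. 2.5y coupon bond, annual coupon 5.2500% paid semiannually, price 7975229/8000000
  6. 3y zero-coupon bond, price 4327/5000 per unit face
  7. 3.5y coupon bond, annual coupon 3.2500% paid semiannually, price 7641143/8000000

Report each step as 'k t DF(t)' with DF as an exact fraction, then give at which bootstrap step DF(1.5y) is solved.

1 1/2 4951/5000
2 1 1967/2000
3 3/2 1169/1250
4 2 4613/5000
5 5/2 4367/5000
6 3 4327/5000
7 7/2 2127/2500
DF(1.5y) is solved at step 3

step 1 [0.5y] swap r/2=49/4951: DF=(1 − 49/4951·(0))/(1+49/4951) = 4951/5000 ≈ 0.990200
step 2 [1y] bond c/2=3/100: DF=(1042711/1000000 − 3/100·(0.990200))/(1+3/100) = 1967/2000 ≈ 0.983500
step 3 [1.5y] swap r/2=648/29089: DF=(1 − 648/29089·(0.990200+0.983500))/(1+648/29089) = 1169/1250 ≈ 0.935200
step 4 [2y] swap r/2=774/38315: DF=(1 − 774/38315·(0.990200+0.983500+0.935200))/(1+774/38315) = 4613/5000 ≈ 0.922600
step 5 [2.5y] bond c/2=21/800: DF=(7975229/8000000 − 21/800·(0.990200+0.983500+0.935200+0.922600))/(1+21/800) = 4367/5000 ≈ 0.873400
step 6 [3y] zero: DF = P = 4327/5000 ≈ 0.865400
step 7 [3.5y] bond c/2=13/800: DF=(7641143/8000000 − 13/800·(0.990200+0.983500+0.935200+0.922600+0.873400+0.865400))/(1+13/800) = 2127/2500 ≈ 0.850800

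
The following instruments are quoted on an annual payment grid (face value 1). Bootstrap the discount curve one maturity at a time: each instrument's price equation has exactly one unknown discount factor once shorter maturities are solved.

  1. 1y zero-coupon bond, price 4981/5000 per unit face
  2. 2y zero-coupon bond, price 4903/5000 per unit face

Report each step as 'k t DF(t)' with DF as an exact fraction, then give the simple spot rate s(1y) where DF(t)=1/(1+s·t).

1 1 4981/5000
2 2 4903/5000
s(1y) = (1/(4981/5000) − 1)/(1) = 19/4981 ≈ 0.3814%

step 1 [1y] zero: DF = P = 4981/5000 ≈ 0.996200
step 2 [2y] zero: DF = P = 4903/5000 ≈ 0.980600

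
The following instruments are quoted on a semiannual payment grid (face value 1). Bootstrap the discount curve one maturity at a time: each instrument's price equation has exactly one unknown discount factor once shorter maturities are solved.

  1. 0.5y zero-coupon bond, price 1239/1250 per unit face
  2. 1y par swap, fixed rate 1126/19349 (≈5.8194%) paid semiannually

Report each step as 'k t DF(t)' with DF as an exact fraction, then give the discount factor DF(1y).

1 1/2 1239/1250
2 1 9437/10000
DF(1y) = 9437/10000 ≈ 0.943700

step 1 [0.5y] zero: DF = P = 1239/1250 ≈ 0.991200
step 2 [1y] swap r/2=563/19349: DF=(1 − 563/19349·(0.991200))/(1+563/19349) = 9437/10000 ≈ 0.943700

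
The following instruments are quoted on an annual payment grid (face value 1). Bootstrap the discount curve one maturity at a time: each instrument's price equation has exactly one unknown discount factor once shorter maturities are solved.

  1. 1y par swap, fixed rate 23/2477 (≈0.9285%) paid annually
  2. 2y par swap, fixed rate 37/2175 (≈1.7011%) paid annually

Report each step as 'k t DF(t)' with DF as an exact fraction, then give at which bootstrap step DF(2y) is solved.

1 1 2477/2500
2 2 9667/10000
DF(2y) is solved at step 2

step 1 [1y] swap r/1=23/2477: DF=(1 − 23/2477·(0))/(1+23/2477) = 2477/2500 ≈ 0.990800
step 2 [2y] swap r/1=37/2175: DF=(1 − 37/2175·(0.990800))/(1+37/2175) = 9667/10000 ≈ 0.966700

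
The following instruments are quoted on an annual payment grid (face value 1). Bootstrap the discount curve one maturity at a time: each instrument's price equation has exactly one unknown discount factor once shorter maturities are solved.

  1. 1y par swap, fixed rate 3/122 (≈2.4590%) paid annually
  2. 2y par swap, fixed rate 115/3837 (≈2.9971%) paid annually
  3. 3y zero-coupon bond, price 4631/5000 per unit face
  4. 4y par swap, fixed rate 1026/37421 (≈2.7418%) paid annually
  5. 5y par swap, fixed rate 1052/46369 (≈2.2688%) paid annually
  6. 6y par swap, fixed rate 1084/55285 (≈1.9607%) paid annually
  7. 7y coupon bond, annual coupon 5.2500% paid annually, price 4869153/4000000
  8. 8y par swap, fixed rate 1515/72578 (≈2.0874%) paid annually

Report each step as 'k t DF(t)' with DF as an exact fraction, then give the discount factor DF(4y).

1 1 122/125
2 2 377/400
3 3 4631/5000
4 4 4487/5000
5 5 2237/2500
6 6 2229/2500
7 7 1101/1250
8 8 1697/2000
DF(4y) = 4487/5000 ≈ 0.897400

step 1 [1y] swap r/1=3/122: DF=(1 − 3/122·(0))/(1+3/122) = 122/125 ≈ 0.976000
step 2 [2y] swap r/1=115/3837: DF=(1 − 115/3837·(0.976000))/(1+115/3837) = 377/400 ≈ 0.942500
step 3 [3y] zero: DF = P = 4631/5000 ≈ 0.926200
step 4 [4y] swap r/1=1026/37421: DF=(1 − 1026/37421·(0.976000+0.942500+0.926200))/(1+1026/37421) = 4487/5000 ≈ 0.897400
step 5 [5y] swap r/1=1052/46369: DF=(1 − 1052/46369·(0.976000+0.942500+0.926200+0.897400))/(1+1052/46369) = 2237/2500 ≈ 0.894800
step 6 [6y] swap r/1=1084/55285: DF=(1 − 1084/55285·(0.976000+0.942500+0.926200+0.897400+0.894800))/(1+1084/55285) = 2229/2500 ≈ 0.891600
step 7 [7y] bond c/1=21/400: DF=(4869153/4000000 − 21/400·(0.976000+0.942500+0.926200+0.897400+0.894800+0.891600))/(1+21/400) = 1101/1250 ≈ 0.880800
step 8 [8y] swap r/1=1515/72578: DF=(1 − 1515/72578·(0.976000+0.942500+0.926200+0.897400+0.894800+0.891600+0.880800))/(1+1515/72578) = 1697/2000 ≈ 0.848500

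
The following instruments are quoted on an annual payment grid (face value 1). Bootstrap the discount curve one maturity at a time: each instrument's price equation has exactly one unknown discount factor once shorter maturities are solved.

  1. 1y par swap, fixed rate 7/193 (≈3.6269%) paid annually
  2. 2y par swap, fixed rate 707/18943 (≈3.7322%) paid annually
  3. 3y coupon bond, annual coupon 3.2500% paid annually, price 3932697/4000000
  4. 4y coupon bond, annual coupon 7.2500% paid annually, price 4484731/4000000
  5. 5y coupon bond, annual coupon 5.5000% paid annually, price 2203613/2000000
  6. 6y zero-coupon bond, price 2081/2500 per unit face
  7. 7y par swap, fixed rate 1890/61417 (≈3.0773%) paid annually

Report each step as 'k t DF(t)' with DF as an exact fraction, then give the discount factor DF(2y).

1 1 193/200
2 2 9293/10000
3 3 4463/5000
4 4 857/1000
5 5 534/625
6 6 2081/2500
7 7 811/1000
DF(2y) = 9293/10000 ≈ 0.929300

step 1 [1y] swap r/1=7/193: DF=(1 − 7/193·(0))/(1+7/193) = 193/200 ≈ 0.965000
step 2 [2y] swap r/1=707/18943: DF=(1 − 707/18943·(0.965000))/(1+707/18943) = 9293/10000 ≈ 0.929300
step 3 [3y] bond c/1=13/400: DF=(3932697/4000000 − 13/400·(0.965000+0.929300))/(1+13/400) = 4463/5000 ≈ 0.892600
step 4 [4y] bond c/1=29/400: DF=(4484731/4000000 − 29/400·(0.965000+0.929300+0.892600))/(1+29/400) = 857/1000 ≈ 0.857000
step 5 [5y] bond c/1=11/200: DF=(2203613/2000000 − 11/200·(0.965000+0.929300+0.892600+0.857000))/(1+11/200) = 534/625 ≈ 0.854400
step 6 [6y] zero: DF = P = 2081/2500 ≈ 0.832400
step 7 [7y] swap r/1=1890/61417: DF=(1 − 1890/61417·(0.965000+0.929300+0.892600+0.857000+0.854400+0.832400))/(1+1890/61417) = 811/1000 ≈ 0.811000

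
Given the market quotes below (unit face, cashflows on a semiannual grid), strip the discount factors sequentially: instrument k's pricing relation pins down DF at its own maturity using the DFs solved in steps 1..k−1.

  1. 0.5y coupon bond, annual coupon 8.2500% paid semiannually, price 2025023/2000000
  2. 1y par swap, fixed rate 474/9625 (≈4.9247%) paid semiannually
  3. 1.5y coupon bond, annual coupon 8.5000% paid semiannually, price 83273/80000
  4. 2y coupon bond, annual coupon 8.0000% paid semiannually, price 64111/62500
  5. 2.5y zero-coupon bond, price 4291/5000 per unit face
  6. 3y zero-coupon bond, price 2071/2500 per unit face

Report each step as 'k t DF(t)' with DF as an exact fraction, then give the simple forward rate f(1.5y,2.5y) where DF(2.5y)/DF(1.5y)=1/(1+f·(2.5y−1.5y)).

1 1/2 2431/2500
2 1 4763/5000
3 3/2 23/25
4 2 8769/10000
5 5/2 4291/5000
6 3 2071/2500
f(1.5y,2.5y) = ((23/25)/(4291/5000) − 1)/(1) = 309/4291 ≈ 7.2011%

step 1 [0.5y] bond c/2=33/800: DF=(2025023/2000000 − 33/800·(0))/(1+33/800) = 2431/2500 ≈ 0.972400
step 2 [1y] swap r/2=237/9625: DF=(1 − 237/9625·(0.972400))/(1+237/9625) = 4763/5000 ≈ 0.952600
step 3 [1.5y] bond c/2=17/400: DF=(83273/80000 − 17/400·(0.972400+0.952600))/(1+17/400) = 23/25 ≈ 0.920000
step 4 [2y] bond c/2=1/25: DF=(64111/62500 − 1/25·(0.972400+0.952600+0.920000))/(1+1/25) = 8769/10000 ≈ 0.876900
step 5 [2.5y] zero: DF = P = 4291/5000 ≈ 0.858200
step 6 [3y] zero: DF = P = 2071/2500 ≈ 0.828400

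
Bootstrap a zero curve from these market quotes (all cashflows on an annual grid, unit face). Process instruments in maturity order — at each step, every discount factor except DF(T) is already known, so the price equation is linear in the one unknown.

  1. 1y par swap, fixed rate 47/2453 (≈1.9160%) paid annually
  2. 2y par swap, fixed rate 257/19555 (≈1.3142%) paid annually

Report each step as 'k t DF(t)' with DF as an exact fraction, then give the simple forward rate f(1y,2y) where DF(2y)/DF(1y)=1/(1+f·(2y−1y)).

step 1 [1y] swap r/1=47/2453: DF=(1 − 47/2453·(0))/(1+47/2453) = 2453/2500 ≈ 0.981200
step 2 [2y] swap r/1=257/19555: DF=(1 − 257/19555·(0.981200))/(1+257/19555) = 9743/10000 ≈ 0.974300

1 1 2453/2500
2 2 9743/10000
f(1y,2y) = ((2453/2500)/(9743/10000) − 1)/(1) = 69/9743 ≈ 0.7082%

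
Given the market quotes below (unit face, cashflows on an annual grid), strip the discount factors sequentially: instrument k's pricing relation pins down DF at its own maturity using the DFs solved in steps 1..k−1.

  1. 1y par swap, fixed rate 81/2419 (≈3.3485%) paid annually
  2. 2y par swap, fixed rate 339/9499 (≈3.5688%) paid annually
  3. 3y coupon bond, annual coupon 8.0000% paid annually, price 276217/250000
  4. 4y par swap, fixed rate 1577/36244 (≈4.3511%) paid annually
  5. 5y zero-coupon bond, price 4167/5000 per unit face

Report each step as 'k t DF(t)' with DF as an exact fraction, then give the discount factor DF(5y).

step 1 [1y] swap r/1=81/2419: DF=(1 − 81/2419·(0))/(1+81/2419) = 2419/2500 ≈ 0.967600
step 2 [2y] swap r/1=339/9499: DF=(1 − 339/9499·(0.967600))/(1+339/9499) = 4661/5000 ≈ 0.932200
step 3 [3y] bond c/1=2/25: DF=(276217/250000 − 2/25·(0.967600+0.932200))/(1+2/25) = 8823/10000 ≈ 0.882300
step 4 [4y] swap r/1=1577/36244: DF=(1 − 1577/36244·(0.967600+0.932200+0.882300))/(1+1577/36244) = 8423/10000 ≈ 0.842300
step 5 [5y] zero: DF = P = 4167/5000 ≈ 0.833400

1 1 2419/2500
2 2 4661/5000
3 3 8823/10000
4 4 8423/10000
5 5 4167/5000
DF(5y) = 4167/5000 ≈ 0.833400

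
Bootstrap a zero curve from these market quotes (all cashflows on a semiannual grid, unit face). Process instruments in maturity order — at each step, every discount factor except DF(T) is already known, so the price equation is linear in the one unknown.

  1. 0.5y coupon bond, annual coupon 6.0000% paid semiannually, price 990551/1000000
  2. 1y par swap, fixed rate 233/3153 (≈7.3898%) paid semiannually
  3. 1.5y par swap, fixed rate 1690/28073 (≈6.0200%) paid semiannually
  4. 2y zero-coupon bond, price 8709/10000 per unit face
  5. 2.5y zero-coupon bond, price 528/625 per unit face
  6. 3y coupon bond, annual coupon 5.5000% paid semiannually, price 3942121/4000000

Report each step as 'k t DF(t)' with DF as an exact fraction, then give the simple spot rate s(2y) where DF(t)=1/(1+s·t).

1 1/2 9617/10000
2 1 9301/10000
3 3/2 1831/2000
4 2 8709/10000
5 5/2 528/625
6 3 8381/10000
s(2y) = (1/(8709/10000) − 1)/(2) = 1291/17418 ≈ 7.4119%

step 1 [0.5y] bond c/2=3/100: DF=(990551/1000000 − 3/100·(0))/(1+3/100) = 9617/10000 ≈ 0.961700
step 2 [1y] swap r/2=233/6306: DF=(1 − 233/6306·(0.961700))/(1+233/6306) = 9301/10000 ≈ 0.930100
step 3 [1.5y] swap r/2=845/28073: DF=(1 − 845/28073·(0.961700+0.930100))/(1+845/28073) = 1831/2000 ≈ 0.915500
step 4 [2y] zero: DF = P = 8709/10000 ≈ 0.870900
step 5 [2.5y] zero: DF = P = 528/625 ≈ 0.844800
step 6 [3y] bond c/2=11/400: DF=(3942121/4000000 − 11/400·(0.961700+0.930100+0.915500+0.870900+0.844800))/(1+11/400) = 8381/10000 ≈ 0.838100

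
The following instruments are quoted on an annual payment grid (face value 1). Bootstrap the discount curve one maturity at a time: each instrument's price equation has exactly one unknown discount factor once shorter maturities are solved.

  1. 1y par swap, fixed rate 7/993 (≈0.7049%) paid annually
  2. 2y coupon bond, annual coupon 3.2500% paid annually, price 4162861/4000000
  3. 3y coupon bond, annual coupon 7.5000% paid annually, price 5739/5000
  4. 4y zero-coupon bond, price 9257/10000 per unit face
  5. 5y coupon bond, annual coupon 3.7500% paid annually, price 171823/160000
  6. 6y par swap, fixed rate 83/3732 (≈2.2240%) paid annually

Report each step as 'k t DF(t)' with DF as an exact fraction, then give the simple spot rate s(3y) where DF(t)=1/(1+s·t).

step 1 [1y] swap r/1=7/993: DF=(1 − 7/993·(0))/(1+7/993) = 993/1000 ≈ 0.993000
step 2 [2y] bond c/1=13/400: DF=(4162861/4000000 − 13/400·(0.993000))/(1+13/400) = 9767/10000 ≈ 0.976700
step 3 [3y] bond c/1=3/40: DF=(5739/5000 − 3/40·(0.993000+0.976700))/(1+3/40) = 9303/10000 ≈ 0.930300
step 4 [4y] zero: DF = P = 9257/10000 ≈ 0.925700
step 5 [5y] bond c/1=3/80: DF=(171823/160000 − 3/80·(0.993000+0.976700+0.930300+0.925700))/(1+3/80) = 1121/1250 ≈ 0.896800
step 6 [6y] swap r/1=83/3732: DF=(1 − 83/3732·(0.993000+0.976700+0.930300+0.925700+0.896800))/(1+83/3732) = 1751/2000 ≈ 0.875500

1 1 993/1000
2 2 9767/10000
3 3 9303/10000
4 4 9257/10000
5 5 1121/1250
6 6 1751/2000
s(3y) = (1/(9303/10000) − 1)/(3) = 697/27909 ≈ 2.4974%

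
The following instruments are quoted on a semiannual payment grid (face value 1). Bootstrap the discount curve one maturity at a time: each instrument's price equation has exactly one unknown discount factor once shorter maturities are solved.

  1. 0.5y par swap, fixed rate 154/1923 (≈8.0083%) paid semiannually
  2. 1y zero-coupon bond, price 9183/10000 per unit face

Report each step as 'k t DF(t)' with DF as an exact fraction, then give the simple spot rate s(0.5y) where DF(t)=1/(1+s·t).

step 1 [0.5y] swap r/2=77/1923: DF=(1 − 77/1923·(0))/(1+77/1923) = 1923/2000 ≈ 0.961500
step 2 [1y] zero: DF = P = 9183/10000 ≈ 0.918300

1 1/2 1923/2000
2 1 9183/10000
s(0.5y) = (1/(1923/2000) − 1)/(1/2) = 154/1923 ≈ 8.0083%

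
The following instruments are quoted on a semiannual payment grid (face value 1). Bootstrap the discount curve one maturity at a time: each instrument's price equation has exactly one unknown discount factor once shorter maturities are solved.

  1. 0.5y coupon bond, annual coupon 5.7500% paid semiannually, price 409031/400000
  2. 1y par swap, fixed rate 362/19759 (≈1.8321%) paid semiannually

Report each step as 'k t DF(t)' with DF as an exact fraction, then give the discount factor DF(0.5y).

1 1/2 497/500
2 1 9819/10000
DF(0.5y) = 497/500 ≈ 0.994000

step 1 [0.5y] bond c/2=23/800: DF=(409031/400000 − 23/800·(0))/(1+23/800) = 497/500 ≈ 0.994000
step 2 [1y] swap r/2=181/19759: DF=(1 − 181/19759·(0.994000))/(1+181/19759) = 9819/10000 ≈ 0.981900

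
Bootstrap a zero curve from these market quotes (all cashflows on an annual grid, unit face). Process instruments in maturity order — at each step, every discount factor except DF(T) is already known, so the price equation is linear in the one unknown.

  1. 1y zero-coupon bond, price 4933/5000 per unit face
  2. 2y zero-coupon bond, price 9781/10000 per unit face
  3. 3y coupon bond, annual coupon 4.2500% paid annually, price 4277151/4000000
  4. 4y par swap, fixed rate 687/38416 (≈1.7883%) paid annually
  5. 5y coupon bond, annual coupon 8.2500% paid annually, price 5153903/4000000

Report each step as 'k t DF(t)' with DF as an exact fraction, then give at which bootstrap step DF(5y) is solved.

step 1 [1y] zero: DF = P = 4933/5000 ≈ 0.986600
step 2 [2y] zero: DF = P = 9781/10000 ≈ 0.978100
step 3 [3y] bond c/1=17/400: DF=(4277151/4000000 − 17/400·(0.986600+0.978100))/(1+17/400) = 591/625 ≈ 0.945600
step 4 [4y] swap r/1=687/38416: DF=(1 − 687/38416·(0.986600+0.978100+0.945600))/(1+687/38416) = 9313/10000 ≈ 0.931300
step 5 [5y] bond c/1=33/400: DF=(5153903/4000000 − 33/400·(0.986600+0.978100+0.945600+0.931300))/(1+33/400) = 359/400 ≈ 0.897500

1 1 4933/5000
2 2 9781/10000
3 3 591/625
4 4 9313/10000
5 5 359/400
DF(5y) is solved at step 5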